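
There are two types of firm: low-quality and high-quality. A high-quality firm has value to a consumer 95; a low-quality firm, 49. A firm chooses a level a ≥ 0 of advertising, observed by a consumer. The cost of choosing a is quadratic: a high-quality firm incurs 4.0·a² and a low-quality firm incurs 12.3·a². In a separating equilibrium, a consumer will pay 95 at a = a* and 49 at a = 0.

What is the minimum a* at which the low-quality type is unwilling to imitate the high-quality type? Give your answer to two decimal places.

1.93

The low-quality type at a = 0 receives 49; imitating at a* yields 95 − 12.3·a*².
Indifference: 49 = 95 − 12.3·a*², so a*² = (95 − 49) / 12.3 ≈ 3.7398.
a* = √3.7398 ≈ 1.93.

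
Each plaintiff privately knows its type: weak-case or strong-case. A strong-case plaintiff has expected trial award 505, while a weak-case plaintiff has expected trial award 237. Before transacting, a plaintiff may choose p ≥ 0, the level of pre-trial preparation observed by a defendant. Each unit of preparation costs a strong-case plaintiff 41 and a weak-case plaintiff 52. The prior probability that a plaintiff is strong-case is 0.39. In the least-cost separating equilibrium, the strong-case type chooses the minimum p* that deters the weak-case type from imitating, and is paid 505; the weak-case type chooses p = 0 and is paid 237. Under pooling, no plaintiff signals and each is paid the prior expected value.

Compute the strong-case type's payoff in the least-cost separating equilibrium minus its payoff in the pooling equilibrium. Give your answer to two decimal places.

Least-cost separating signal: p* solves 237 = 505 − 52·p*, so p* = (505 − 237)/52 ≈ 5.1538.
Strong-case type's separating payoff: 505 − 41 × p* = 505 − 41 × (505 − 237)/52 = 505 − 10988/52 ≈ 293.6923.
Pooling payoff: 0.39 × 505 + 0.61 × 237 = 341.52.
Difference: 293.6923 − 341.52 = -47.8277, i.e. -47.83 to two decimal places.
The strong-case type would prefer the pooling outcome.

-47.83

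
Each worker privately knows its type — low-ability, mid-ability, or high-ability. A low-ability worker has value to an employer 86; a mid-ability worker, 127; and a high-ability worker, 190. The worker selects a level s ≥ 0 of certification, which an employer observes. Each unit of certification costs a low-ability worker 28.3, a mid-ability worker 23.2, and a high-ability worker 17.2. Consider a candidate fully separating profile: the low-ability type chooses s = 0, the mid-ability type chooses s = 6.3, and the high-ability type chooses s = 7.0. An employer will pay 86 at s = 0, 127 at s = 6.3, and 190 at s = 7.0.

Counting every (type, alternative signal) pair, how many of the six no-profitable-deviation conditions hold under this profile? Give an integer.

Mid-ability (own payoff 127 − 23.2×6.3 = -19.16): to s=0 gives 86 → profitable ✗; to s=7.0 gives 190 − 23.2×7.0 = 27.6 → profitable ✗.
High-ability (own payoff 190 − 17.2×7.0 = 69.6): to s=0 gives 86 → profitable ✗; to s=6.3 gives 127 − 17.2×6.3 = 18.64 → no gain ✓.
Low-ability (own payoff 86): to s=6.3 gives 127 − 28.3×6.3 = -51.29 → no gain ✓; to s=7.0 gives 190 − 28.3×7.0 = -8.1 → no gain ✓.
3 of the 6 constraints hold; not an equilibrium.

3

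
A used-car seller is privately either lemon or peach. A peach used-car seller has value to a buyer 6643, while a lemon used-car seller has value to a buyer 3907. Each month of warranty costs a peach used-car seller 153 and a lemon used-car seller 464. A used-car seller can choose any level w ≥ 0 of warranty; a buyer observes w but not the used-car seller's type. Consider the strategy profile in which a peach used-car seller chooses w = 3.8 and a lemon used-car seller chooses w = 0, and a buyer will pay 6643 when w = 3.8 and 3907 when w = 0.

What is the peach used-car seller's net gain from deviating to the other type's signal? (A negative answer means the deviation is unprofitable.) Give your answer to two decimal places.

-2154.60

Playing w = 3.8 the peach used-car seller receives 6643 − 153 × 3.8 = 6061.6.
Deviating to w = 0 yields 3907 instead.
Gain from deviating: 3907 − 6061.6 = -2154.60.
The gain is negative, so the peach type's incentive-compatibility constraint is satisfied.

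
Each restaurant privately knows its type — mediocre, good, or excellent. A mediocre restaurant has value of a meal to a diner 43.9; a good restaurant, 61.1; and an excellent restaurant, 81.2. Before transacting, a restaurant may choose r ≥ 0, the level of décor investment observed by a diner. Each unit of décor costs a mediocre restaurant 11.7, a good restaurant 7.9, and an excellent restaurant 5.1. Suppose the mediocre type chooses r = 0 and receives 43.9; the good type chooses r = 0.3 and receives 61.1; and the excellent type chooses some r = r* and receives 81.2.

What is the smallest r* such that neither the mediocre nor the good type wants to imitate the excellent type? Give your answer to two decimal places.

Mediocre type (on-path payoff 43.9) won't mimic when 43.9 ≥ 81.2 − 11.7·r*, i.e. r* ≥ 3.19.
Good type (on-path payoff 61.1 − 7.9×0.3 = 58.73) won't mimic when 58.73 ≥ 81.2 − 7.9·r*, i.e. r* ≥ 2.84.
Both must hold, so r* = max(3.19, 2.84) = 3.19. The mediocre type's constraint binds.

3.19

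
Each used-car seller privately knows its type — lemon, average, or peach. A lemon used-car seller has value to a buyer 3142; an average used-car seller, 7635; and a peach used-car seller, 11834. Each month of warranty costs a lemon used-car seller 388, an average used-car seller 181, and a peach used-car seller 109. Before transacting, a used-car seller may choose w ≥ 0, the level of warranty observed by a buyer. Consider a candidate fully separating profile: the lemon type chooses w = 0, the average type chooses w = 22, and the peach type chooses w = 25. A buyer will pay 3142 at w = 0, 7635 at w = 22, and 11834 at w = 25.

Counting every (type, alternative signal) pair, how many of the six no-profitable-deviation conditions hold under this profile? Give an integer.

5

Average (own payoff 7635 − 181×22 = 3653): to w=0 gives 3142 → no gain ✓; to w=25 gives 11834 − 181×25 = 7309 → profitable ✗.
Peach (own payoff 11834 − 109×25 = 9109): to w=0 gives 3142 → no gain ✓; to w=22 gives 7635 − 109×22 = 5237 → no gain ✓.
Lemon (own payoff 3142): to w=22 gives 7635 − 388×22 = -901 → no gain ✓; to w=25 gives 11834 − 388×25 = 2134 → no gain ✓.
5 of the 6 constraints hold; not an equilibrium.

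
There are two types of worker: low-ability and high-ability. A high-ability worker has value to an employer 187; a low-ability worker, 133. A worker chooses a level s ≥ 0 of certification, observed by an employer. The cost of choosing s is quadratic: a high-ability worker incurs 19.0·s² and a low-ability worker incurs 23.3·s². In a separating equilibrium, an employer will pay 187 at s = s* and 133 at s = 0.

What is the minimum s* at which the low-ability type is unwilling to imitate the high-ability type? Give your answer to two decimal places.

1.52

The low-ability type at s = 0 receives 133; imitating at s* yields 187 − 23.3·s*².
Indifference: 133 = 187 − 23.3·s*², so s*² = (187 − 133) / 23.3 ≈ 2.3176.
s* = √2.3176 ≈ 1.52.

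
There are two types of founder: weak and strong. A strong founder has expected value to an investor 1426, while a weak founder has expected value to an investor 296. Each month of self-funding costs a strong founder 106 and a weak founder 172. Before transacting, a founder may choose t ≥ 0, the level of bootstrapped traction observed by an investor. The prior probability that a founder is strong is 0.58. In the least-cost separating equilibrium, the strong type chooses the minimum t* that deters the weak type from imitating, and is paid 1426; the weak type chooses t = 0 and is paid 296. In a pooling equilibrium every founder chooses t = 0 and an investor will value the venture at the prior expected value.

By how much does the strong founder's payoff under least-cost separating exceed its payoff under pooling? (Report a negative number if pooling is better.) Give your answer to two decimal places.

-221.80

Least-cost separating signal: t* solves 296 = 1426 − 172·t*, so t* = (1426 − 296)/172 ≈ 6.5698.
Strong type's separating payoff: 1426 − 106 × t* = 1426 − 106 × (1426 − 296)/172 = 1426 − 119780/172 ≈ 729.6047.
Pooling payoff: 0.58 × 1426 + 0.42 × 296 = 951.4.
Difference: 729.6047 − 951.4 = -221.7953, i.e. -221.80 to two decimal places.
The strong type would prefer the pooling outcome.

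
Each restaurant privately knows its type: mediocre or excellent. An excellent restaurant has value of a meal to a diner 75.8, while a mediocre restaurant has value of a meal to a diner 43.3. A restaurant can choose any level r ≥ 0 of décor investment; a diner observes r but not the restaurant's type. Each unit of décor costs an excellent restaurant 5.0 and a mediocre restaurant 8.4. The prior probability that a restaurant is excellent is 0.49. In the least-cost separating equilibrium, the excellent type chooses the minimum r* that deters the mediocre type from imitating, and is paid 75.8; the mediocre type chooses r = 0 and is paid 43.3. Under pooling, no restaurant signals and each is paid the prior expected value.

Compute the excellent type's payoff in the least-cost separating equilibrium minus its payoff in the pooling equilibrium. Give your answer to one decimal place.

Least-cost separating signal: r* solves 43.3 = 75.8 − 8.4·r*, so r* = (75.8 − 43.3)/8.4 ≈ 3.8690.
Excellent type's separating payoff: 75.8 − 5.0 × r* = 75.8 − 5.0 × (75.8 − 43.3)/8.4 = 75.8 − 162.5/8.4 ≈ 56.455.
Pooling payoff: 0.49 × 75.8 + 0.51 × 43.3 = 59.225.
Difference: 56.455 − 59.225 = -2.77, i.e. -2.8 to one decimal place.
The excellent type would prefer the pooling outcome.

-2.8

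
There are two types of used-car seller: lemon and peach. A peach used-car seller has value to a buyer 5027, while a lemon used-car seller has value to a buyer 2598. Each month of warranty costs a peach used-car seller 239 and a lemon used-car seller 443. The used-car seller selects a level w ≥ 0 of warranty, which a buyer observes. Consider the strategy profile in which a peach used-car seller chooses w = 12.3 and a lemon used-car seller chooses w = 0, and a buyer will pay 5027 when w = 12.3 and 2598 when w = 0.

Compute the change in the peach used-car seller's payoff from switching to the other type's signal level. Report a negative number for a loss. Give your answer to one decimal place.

Playing w = 12.3 the peach used-car seller receives 5027 − 239 × 12.3 = 2087.3.
Deviating to w = 0 yields 2598 instead.
Gain from deviating: 2598 − 2087.3 = 510.7.
The gain is positive, so the peach type's incentive-compatibility constraint is violated — this profile is not a separating equilibrium.

510.7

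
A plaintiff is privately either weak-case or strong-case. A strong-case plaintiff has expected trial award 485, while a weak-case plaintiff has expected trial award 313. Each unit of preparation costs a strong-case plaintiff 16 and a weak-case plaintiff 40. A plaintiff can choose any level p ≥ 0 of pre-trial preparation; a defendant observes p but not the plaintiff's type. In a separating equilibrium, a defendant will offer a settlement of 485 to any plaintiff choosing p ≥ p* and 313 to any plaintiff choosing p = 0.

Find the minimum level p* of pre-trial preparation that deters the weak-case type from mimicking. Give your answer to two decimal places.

4.30

A weak-case plaintiff choosing p = 0 receives 313.
Imitating at p* instead would pay 485 at cost 40·p*, netting 485 − 40·p*.
Indifference: 313 = 485 − 40·p*, so p* = (485 − 313) / 40 = 4.30.
At p* the weak-case type's incentive constraint just binds; the strong-case type strictly prefers p* since its per-unit cost is lower.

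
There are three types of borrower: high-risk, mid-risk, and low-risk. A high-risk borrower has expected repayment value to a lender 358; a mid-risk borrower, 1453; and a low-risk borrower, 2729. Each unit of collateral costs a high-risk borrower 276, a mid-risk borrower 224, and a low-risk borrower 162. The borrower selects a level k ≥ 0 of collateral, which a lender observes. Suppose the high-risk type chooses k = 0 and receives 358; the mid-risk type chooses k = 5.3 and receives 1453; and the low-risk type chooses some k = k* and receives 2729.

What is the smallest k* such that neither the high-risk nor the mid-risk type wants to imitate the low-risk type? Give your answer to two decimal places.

11.00

High-risk type (on-path payoff 358) won't mimic when 358 ≥ 2729 − 276·k*, i.e. k* ≥ 8.59.
Mid-risk type (on-path payoff 1453 − 224×5.3 = 265.8) won't mimic when 265.8 ≥ 2729 − 224·k*, i.e. k* ≥ 11.00.
Both must hold, so k* = max(8.59, 11.00) = 11.00. The mid-risk type's constraint binds.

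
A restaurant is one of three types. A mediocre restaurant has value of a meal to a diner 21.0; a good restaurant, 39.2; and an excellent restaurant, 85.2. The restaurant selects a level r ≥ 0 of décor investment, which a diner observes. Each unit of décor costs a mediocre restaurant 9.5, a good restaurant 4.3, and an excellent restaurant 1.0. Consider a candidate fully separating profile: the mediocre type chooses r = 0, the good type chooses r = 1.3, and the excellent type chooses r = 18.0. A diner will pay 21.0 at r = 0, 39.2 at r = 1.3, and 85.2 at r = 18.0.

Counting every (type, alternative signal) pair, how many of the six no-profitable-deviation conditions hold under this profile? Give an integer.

5

Excellent (own payoff 85.2 − 1.0×18.0 = 67.2): to r=0 gives 21.0 → no gain ✓; to r=1.3 gives 39.2 − 1.0×1.3 = 37.9 → no gain ✓.
Good (own payoff 39.2 − 4.3×1.3 = 33.61): to r=0 gives 21.0 → no gain ✓; to r=18.0 gives 85.2 − 4.3×18.0 = 7.8 → no gain ✓.
Mediocre (own payoff 21.0): to r=1.3 gives 39.2 − 9.5×1.3 = 26.85 → profitable ✗; to r=18.0 gives 85.2 − 9.5×18.0 = -85.8 → no gain ✓.
5 of the 6 constraints hold; not an equilibrium.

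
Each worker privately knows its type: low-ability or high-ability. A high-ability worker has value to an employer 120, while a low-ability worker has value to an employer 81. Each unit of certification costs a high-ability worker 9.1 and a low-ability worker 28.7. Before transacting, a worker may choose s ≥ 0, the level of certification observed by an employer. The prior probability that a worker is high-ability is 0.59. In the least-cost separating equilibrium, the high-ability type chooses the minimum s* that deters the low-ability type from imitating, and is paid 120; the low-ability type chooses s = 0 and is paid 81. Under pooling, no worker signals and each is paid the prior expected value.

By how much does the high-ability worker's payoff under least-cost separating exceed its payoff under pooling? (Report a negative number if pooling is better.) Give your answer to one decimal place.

3.6

Least-cost separating signal: s* solves 81 = 120 − 28.7·s*, so s* = (120 − 81)/28.7 ≈ 1.3589.
High-ability type's separating payoff: 120 − 9.1 × s* = 120 − 9.1 × (120 − 81)/28.7 = 120 − 354.9/28.7 ≈ 107.634.
Pooling payoff: 0.59 × 120 + 0.41 × 81 = 104.01.
Difference: 107.634 − 104.01 = 3.624, i.e. 3.6 to one decimal place.
The high-ability type prefers to separate.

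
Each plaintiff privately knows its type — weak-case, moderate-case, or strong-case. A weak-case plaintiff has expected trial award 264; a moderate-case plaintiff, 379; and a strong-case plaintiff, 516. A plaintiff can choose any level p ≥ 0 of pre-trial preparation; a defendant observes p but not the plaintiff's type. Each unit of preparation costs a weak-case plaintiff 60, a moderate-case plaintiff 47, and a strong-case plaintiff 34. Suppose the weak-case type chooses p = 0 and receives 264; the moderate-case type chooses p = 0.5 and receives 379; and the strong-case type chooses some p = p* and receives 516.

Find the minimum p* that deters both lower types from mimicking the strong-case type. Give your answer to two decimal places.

Weak-case type (on-path payoff 264) won't mimic when 264 ≥ 516 − 60·p*, i.e. p* ≥ 4.20.
Moderate-case type (on-path payoff 379 − 47×0.5 = 355.5) won't mimic when 355.5 ≥ 516 − 47·p*, i.e. p* ≥ 3.41.
Both must hold, so p* = max(4.20, 3.41) = 4.20. The weak-case type's constraint binds.

4.20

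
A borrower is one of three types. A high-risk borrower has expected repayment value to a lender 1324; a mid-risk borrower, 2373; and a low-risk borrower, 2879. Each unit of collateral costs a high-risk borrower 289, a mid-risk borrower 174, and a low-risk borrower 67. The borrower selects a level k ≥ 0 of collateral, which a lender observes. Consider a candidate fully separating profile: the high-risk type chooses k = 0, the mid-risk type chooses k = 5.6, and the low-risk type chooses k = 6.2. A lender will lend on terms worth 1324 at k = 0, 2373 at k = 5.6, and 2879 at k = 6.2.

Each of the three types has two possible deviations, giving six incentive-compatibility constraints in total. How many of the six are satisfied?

Low-risk (own payoff 2879 − 67×6.2 = 2463.6): to k=0 gives 1324 → no gain ✓; to k=5.6 gives 2373 − 67×5.6 = 1997.8 → no gain ✓.
High-risk (own payoff 1324): to k=5.6 gives 2373 − 289×5.6 = 754.6 → no gain ✓; to k=6.2 gives 2879 − 289×6.2 = 1087.2 → no gain ✓.
Mid-risk (own payoff 2373 − 174×5.6 = 1398.6): to k=0 gives 1324 → no gain ✓; to k=6.2 gives 2879 − 174×6.2 = 1800.2 → profitable ✗.
5 of the 6 constraints hold; not an equilibrium.

5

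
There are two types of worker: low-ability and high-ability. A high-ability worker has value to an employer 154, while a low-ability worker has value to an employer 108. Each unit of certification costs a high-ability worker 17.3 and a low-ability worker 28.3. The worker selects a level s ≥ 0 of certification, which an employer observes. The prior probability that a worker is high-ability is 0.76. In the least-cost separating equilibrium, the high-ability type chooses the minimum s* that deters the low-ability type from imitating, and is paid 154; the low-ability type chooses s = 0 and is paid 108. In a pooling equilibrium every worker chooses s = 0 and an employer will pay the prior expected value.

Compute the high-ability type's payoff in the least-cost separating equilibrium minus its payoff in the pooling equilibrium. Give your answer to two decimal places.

-17.08

Least-cost separating signal: s* solves 108 = 154 − 28.3·s*, so s* = (154 − 108)/28.3 ≈ 1.6254.
High-ability type's separating payoff: 154 − 17.3 × s* = 154 − 17.3 × (154 − 108)/28.3 = 154 − 795.8/28.3 ≈ 125.8799.
Pooling payoff: 0.76 × 154 + 0.24 × 108 = 142.96.
Difference: 125.8799 − 142.96 = -17.0801, i.e. -17.08 to two decimal places.
The high-ability type would prefer the pooling outcome.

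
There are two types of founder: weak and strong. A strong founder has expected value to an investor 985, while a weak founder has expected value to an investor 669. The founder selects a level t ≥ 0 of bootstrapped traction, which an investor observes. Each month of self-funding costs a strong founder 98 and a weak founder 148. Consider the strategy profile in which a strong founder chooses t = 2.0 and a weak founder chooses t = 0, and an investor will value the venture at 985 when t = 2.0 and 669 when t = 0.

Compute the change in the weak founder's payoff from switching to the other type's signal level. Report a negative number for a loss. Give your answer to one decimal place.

Playing t = 0 the weak founder receives 669.
Deviating to t = 2.0 brings payment 985 at cost 148 × 2.0 = 296, netting 689.
Gain from deviating: 689 − 669 = 20.0.
The gain is positive, so the weak type's incentive-compatibility constraint is violated — this profile is not a separating equilibrium.

20.0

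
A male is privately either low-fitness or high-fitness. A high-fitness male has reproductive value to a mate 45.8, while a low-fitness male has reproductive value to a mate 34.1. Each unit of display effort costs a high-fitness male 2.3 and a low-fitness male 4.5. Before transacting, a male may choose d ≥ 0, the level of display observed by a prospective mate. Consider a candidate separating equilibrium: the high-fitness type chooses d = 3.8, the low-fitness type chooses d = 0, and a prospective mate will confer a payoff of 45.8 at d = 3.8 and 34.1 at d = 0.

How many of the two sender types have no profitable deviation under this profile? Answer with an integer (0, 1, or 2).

2

Low-fitness type: stay at 0 → 34.1; mimic → 45.8 − 4.5 × 3.8 = 28.7. IC holds (34.1 ≥ 28.7).
High-fitness type: signal → 45.8 − 2.3 × 3.8 = 37.06; deviate to 0 → 34.1. IC holds (37.06 ≥ 34.1).
2 of 2 constraints hold, so this is a separating equilibrium.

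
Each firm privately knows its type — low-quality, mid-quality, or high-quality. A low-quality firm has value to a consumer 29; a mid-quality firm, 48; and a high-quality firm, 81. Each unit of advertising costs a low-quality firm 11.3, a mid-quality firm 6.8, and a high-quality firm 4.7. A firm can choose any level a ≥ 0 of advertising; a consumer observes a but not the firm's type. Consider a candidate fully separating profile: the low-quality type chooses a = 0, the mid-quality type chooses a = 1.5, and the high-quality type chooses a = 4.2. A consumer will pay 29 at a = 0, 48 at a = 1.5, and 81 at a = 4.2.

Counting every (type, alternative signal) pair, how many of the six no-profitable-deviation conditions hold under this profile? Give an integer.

3

Low-quality (own payoff 29): to a=1.5 gives 48 − 11.3×1.5 = 31.05 → profitable ✗; to a=4.2 gives 81 − 11.3×4.2 = 33.54 → profitable ✗.
Mid-quality (own payoff 48 − 6.8×1.5 = 37.8): to a=0 gives 29 → no gain ✓; to a=4.2 gives 81 − 6.8×4.2 = 52.44 → profitable ✗.
High-quality (own payoff 81 − 4.7×4.2 = 61.26): to a=0 gives 29 → no gain ✓; to a=1.5 gives 48 − 4.7×1.5 = 40.95 → no gain ✓.
3 of the 6 constraints hold; not an equilibrium.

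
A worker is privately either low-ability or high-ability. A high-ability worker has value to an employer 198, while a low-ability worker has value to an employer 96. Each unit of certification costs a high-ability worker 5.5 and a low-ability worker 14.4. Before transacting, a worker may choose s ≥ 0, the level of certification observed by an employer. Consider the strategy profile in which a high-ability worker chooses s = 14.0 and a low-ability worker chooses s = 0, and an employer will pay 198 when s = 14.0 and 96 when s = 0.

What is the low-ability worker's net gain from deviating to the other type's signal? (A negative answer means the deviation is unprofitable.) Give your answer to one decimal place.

-99.6

Playing s = 0 the low-ability worker receives 96.
Deviating to s = 14.0 brings payment 198 at cost 14.4 × 14.0 = 201.6, netting -3.6.
Gain from deviating: -3.6 − 96 = -99.6.
The gain is negative, so the low-ability type's incentive-compatibility constraint is satisfied.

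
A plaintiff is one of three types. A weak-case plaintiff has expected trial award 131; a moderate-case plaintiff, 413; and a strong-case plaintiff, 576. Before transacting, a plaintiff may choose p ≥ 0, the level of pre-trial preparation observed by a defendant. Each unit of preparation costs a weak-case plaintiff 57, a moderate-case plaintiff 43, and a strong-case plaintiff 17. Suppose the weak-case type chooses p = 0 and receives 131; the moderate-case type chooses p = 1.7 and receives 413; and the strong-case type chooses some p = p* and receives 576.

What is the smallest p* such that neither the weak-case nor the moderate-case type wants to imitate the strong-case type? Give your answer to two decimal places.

Moderate-case type (on-path payoff 413 − 43×1.7 = 339.9) won't mimic when 339.9 ≥ 576 − 43·p*, i.e. p* ≥ 5.49.
Weak-case type (on-path payoff 131) won't mimic when 131 ≥ 576 − 57·p*, i.e. p* ≥ 7.81.
Both must hold, so p* = max(7.81, 5.49) = 7.81. The weak-case type's constraint binds.

7.81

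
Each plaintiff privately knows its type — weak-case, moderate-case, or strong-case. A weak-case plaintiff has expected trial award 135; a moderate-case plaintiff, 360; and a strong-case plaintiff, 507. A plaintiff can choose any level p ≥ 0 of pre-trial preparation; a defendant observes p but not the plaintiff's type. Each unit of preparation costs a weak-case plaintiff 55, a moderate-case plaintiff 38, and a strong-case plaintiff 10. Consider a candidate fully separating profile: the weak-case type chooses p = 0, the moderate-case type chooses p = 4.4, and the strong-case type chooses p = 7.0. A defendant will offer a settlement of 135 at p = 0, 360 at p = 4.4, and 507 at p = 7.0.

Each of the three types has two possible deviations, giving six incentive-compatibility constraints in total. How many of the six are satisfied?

5

Moderate-case (own payoff 360 − 38×4.4 = 192.8): to p=0 gives 135 → no gain ✓; to p=7.0 gives 507 − 38×7.0 = 241 → profitable ✗.
Strong-case (own payoff 507 − 10×7.0 = 437): to p=0 gives 135 → no gain ✓; to p=4.4 gives 360 − 10×4.4 = 316 → no gain ✓.
Weak-case (own payoff 135): to p=4.4 gives 360 − 55×4.4 = 118 → no gain ✓; to p=7.0 gives 507 − 55×7.0 = 122 → no gain ✓.
5 of the 6 constraints hold; not an equilibrium.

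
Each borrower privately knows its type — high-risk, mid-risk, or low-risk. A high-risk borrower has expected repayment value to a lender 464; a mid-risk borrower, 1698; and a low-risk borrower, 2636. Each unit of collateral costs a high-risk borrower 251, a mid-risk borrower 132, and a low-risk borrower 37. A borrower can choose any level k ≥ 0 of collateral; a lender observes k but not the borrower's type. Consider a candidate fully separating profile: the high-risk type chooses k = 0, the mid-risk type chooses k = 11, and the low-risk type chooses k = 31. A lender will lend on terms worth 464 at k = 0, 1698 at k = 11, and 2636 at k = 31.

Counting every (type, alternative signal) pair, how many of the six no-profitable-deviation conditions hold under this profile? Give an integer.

5

High-risk (own payoff 464): to k=11 gives 1698 − 251×11 = -1063 → no gain ✓; to k=31 gives 2636 − 251×31 = -5145 → no gain ✓.
Mid-risk (own payoff 1698 − 132×11 = 246): to k=0 gives 464 → profitable ✗; to k=31 gives 2636 − 132×31 = -1456 → no gain ✓.
Low-risk (own payoff 2636 − 37×31 = 1489): to k=0 gives 464 → no gain ✓; to k=11 gives 1698 − 37×11 = 1291 → no gain ✓.
5 of the 6 constraints hold; not an equilibrium.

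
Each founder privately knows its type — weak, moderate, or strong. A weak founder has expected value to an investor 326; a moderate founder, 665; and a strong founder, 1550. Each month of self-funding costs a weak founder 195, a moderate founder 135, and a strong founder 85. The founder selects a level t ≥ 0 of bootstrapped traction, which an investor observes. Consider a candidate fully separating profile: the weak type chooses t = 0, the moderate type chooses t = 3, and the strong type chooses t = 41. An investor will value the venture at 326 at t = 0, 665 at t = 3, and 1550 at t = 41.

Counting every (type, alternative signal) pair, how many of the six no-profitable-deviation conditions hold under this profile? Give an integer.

Weak (own payoff 326): to t=3 gives 665 − 195×3 = 80 → no gain ✓; to t=41 gives 1550 − 195×41 = -6445 → no gain ✓.
Strong (own payoff 1550 − 85×41 = -1935): to t=0 gives 326 → profitable ✗; to t=3 gives 665 − 85×3 = 410 → profitable ✗.
Moderate (own payoff 665 − 135×3 = 260): to t=0 gives 326 → profitable ✗; to t=41 gives 1550 − 135×41 = -3985 → no gain ✓.
3 of the 6 constraints hold; not an equilibrium.

3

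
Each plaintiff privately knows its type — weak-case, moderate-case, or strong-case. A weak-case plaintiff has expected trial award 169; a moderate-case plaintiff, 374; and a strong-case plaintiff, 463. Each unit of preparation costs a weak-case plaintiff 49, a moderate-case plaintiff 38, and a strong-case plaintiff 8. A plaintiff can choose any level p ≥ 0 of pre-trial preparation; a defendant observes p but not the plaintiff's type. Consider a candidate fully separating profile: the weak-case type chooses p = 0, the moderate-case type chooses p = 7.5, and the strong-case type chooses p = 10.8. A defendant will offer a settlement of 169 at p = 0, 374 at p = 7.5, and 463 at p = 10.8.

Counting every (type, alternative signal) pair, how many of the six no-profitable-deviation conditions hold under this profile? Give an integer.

Moderate-case (own payoff 374 − 38×7.5 = 89): to p=0 gives 169 → profitable ✗; to p=10.8 gives 463 − 38×10.8 = 52.6 → no gain ✓.
Strong-case (own payoff 463 − 8×10.8 = 376.6): to p=0 gives 169 → no gain ✓; to p=7.5 gives 374 − 8×7.5 = 314 → no gain ✓.
Weak-case (own payoff 169): to p=7.5 gives 374 − 49×7.5 = 6.5 → no gain ✓; to p=10.8 gives 463 − 49×10.8 = -66.2 → no gain ✓.
5 of the 6 constraints hold; not an equilibrium.

5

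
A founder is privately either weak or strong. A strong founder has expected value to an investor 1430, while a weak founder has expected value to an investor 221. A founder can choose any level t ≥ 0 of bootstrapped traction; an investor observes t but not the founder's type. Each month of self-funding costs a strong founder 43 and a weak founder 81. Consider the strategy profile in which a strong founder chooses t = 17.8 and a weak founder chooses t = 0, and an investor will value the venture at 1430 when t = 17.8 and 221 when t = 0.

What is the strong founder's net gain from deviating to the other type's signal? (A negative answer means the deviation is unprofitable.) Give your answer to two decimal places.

-443.60

Playing t = 17.8 the strong founder receives 1430 − 43 × 17.8 = 664.6.
Deviating to t = 0 yields 221 instead.
Gain from deviating: 221 − 664.6 = -443.60.
The gain is negative, so the strong type's incentive-compatibility constraint is satisfied.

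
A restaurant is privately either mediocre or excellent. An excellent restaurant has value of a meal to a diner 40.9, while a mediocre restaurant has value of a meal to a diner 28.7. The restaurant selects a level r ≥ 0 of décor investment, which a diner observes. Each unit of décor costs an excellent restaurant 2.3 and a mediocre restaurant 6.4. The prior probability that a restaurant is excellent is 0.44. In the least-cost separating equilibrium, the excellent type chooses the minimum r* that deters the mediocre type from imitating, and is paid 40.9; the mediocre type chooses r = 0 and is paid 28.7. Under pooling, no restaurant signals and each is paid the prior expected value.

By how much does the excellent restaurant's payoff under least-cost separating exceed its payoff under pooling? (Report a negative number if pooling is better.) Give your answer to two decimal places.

2.45

Least-cost separating signal: r* solves 28.7 = 40.9 − 6.4·r*, so r* = (40.9 − 28.7)/6.4 ≈ 1.9063.
Excellent type's separating payoff: 40.9 − 2.3 × r* = 40.9 − 2.3 × (40.9 − 28.7)/6.4 = 40.9 − 28.06/6.4 ≈ 36.5156.
Pooling payoff: 0.44 × 40.9 + 0.56 × 28.7 = 34.068.
Difference: 36.5156 − 34.068 = 2.4476, i.e. 2.45 to two decimal places.
The excellent type prefers to separate.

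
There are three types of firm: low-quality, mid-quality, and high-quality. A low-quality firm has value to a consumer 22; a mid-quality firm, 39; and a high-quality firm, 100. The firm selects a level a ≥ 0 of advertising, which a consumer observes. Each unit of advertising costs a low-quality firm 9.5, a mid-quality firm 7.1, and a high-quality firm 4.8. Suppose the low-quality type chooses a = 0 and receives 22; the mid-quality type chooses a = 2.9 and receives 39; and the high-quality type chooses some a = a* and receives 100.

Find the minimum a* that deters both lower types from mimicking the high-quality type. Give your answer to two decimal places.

Mid-quality type (on-path payoff 39 − 7.1×2.9 = 18.41) won't mimic when 18.41 ≥ 100 − 7.1·a*, i.e. a* ≥ 11.49.
Low-quality type (on-path payoff 22) won't mimic when 22 ≥ 100 − 9.5·a*, i.e. a* ≥ 8.21.
Both must hold, so a* = max(8.21, 11.49) = 11.49. The mid-quality type's constraint binds.

11.49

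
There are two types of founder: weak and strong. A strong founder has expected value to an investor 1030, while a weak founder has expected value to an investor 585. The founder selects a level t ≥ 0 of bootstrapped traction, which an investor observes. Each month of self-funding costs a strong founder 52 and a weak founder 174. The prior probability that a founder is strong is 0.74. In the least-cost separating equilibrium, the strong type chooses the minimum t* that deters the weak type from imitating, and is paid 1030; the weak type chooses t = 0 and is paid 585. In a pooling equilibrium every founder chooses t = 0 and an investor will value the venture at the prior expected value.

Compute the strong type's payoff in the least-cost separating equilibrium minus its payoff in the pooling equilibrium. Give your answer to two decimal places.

-17.29

Least-cost separating signal: t* solves 585 = 1030 − 174·t*, so t* = (1030 − 585)/174 ≈ 2.5575.
Strong type's separating payoff: 1030 − 52 × t* = 1030 − 52 × (1030 − 585)/174 = 1030 − 23140/174 ≈ 897.0115.
Pooling payoff: 0.74 × 1030 + 0.26 × 585 = 914.3.
Difference: 897.0115 − 914.3 = -17.2885, i.e. -17.29 to two decimal places.
The strong type would prefer the pooling outcome.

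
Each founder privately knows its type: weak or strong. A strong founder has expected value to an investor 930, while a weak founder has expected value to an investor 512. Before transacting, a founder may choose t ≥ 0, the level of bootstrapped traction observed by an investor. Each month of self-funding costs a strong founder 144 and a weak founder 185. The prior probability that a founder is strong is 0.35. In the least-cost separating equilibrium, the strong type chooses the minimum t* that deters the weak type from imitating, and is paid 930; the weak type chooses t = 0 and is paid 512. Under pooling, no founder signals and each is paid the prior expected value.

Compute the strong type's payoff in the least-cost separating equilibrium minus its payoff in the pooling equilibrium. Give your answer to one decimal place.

Least-cost separating signal: t* solves 512 = 930 − 185·t*, so t* = (930 − 512)/185 ≈ 2.2595.
Strong type's separating payoff: 930 − 144 × t* = 930 − 144 × (930 − 512)/185 = 930 − 60192/185 ≈ 604.638.
Pooling payoff: 0.35 × 930 + 0.65 × 512 = 658.3.
Difference: 604.638 − 658.3 = -53.662, i.e. -53.7 to one decimal place.
The strong type would prefer the pooling outcome.

-53.7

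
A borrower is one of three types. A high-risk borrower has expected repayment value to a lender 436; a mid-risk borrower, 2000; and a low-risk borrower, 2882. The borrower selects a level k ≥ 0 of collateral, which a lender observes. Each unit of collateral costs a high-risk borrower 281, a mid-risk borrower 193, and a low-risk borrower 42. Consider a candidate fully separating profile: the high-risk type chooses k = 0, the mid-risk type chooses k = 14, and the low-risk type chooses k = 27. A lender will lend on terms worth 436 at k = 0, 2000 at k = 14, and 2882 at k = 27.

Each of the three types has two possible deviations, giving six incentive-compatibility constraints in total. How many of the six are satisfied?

5

Low-risk (own payoff 2882 − 42×27 = 1748): to k=0 gives 436 → no gain ✓; to k=14 gives 2000 − 42×14 = 1412 → no gain ✓.
High-risk (own payoff 436): to k=14 gives 2000 − 281×14 = -1934 → no gain ✓; to k=27 gives 2882 − 281×27 = -4705 → no gain ✓.
Mid-risk (own payoff 2000 − 193×14 = -702): to k=0 gives 436 → profitable ✗; to k=27 gives 2882 − 193×27 = -2329 → no gain ✓.
5 of the 6 constraints hold; not an equilibrium.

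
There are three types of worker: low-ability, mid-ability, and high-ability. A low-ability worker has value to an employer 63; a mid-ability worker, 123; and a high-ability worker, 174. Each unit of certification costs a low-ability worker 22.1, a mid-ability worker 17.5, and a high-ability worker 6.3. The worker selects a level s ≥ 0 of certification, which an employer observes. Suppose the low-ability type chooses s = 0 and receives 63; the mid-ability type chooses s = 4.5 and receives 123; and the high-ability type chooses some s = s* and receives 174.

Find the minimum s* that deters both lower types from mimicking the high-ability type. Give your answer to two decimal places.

Mid-ability type (on-path payoff 123 − 17.5×4.5 = 44.25) won't mimic when 44.25 ≥ 174 − 17.5·s*, i.e. s* ≥ 7.41.
Low-ability type (on-path payoff 63) won't mimic when 63 ≥ 174 − 22.1·s*, i.e. s* ≥ 5.02.
Both must hold, so s* = max(5.02, 7.41) = 7.41. The mid-ability type's constraint binds.

7.41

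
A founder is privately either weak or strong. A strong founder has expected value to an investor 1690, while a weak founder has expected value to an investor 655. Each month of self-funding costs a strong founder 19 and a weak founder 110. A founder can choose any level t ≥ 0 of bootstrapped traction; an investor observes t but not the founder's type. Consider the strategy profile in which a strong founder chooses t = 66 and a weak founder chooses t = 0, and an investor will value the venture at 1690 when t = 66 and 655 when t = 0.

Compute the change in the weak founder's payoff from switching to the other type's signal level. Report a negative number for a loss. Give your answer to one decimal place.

-6225.0

Playing t = 0 the weak founder receives 655.
Deviating to t = 66 brings payment 1690 at cost 110 × 66 = 7260, netting -5570.
Gain from deviating: -5570 − 655 = -6225.0.
The gain is negative, so the weak type's incentive-compatibility constraint is satisfied.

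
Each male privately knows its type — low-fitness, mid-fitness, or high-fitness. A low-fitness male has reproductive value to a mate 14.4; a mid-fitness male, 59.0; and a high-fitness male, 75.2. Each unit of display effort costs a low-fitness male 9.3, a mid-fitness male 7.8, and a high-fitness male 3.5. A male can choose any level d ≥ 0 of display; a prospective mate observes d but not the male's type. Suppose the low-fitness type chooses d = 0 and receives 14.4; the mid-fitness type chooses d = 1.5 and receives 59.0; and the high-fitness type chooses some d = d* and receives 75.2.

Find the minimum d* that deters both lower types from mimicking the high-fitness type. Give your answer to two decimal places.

6.54

Mid-fitness type (on-path payoff 59.0 − 7.8×1.5 = 47.3) won't mimic when 47.3 ≥ 75.2 − 7.8·d*, i.e. d* ≥ 3.58.
Low-fitness type (on-path payoff 14.4) won't mimic when 14.4 ≥ 75.2 − 9.3·d*, i.e. d* ≥ 6.54.
Both must hold, so d* = max(6.54, 3.58) = 6.54. The low-fitness type's constraint binds.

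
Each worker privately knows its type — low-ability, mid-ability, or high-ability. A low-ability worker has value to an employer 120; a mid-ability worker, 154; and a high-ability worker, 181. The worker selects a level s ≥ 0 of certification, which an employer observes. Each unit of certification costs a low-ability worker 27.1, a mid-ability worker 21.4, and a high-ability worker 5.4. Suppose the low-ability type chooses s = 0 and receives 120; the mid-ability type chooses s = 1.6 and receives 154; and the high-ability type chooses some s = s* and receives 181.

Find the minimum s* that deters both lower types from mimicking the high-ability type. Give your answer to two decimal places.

Low-ability type (on-path payoff 120) won't mimic when 120 ≥ 181 − 27.1·s*, i.e. s* ≥ 2.25.
Mid-ability type (on-path payoff 154 − 21.4×1.6 = 119.76) won't mimic when 119.76 ≥ 181 − 21.4·s*, i.e. s* ≥ 2.86.
Both must hold, so s* = max(2.25, 2.86) = 2.86. The mid-ability type's constraint binds.

2.86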